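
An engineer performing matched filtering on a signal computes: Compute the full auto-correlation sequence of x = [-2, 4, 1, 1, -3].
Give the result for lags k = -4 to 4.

r_xx[k] = sum_m x[m]*x[m+k], indexed from 0, for k = -4 to 4:
  r_xx[-4] = x[4]*x[0] = 6
  r_xx[-3] = x[3]*x[0] + x[4]*x[1] = -14
  r_xx[-2] = x[2]*x[0] + x[3]*x[1] + x[4]*x[2] = -1
  r_xx[-1] = x[1]*x[0] + x[2]*x[1] + x[3]*x[2] + x[4]*x[3] = -6
  r_xx[0] = x[0]*x[0] + x[1]*x[1] + x[2]*x[2] + x[3]*x[3] + x[4]*x[4] = 31
  r_xx[1] = x[0]*x[1] + x[1]*x[2] + x[2]*x[3] + x[3]*x[4] = -6
  r_xx[2] = x[0]*x[2] + x[1]*x[3] + x[2]*x[4] = -1
  r_xx[3] = x[0]*x[3] + x[1]*x[4] = -14
  r_xx[4] = x[0]*x[4] = 6
r_xx = [6, -14, -1, -6, 31, -6, -1, -14, 6]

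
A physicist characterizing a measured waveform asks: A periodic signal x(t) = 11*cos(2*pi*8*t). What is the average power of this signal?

Average power of A*cos(wt) is A^2/2.
P = 11^2 / 2 = 121/2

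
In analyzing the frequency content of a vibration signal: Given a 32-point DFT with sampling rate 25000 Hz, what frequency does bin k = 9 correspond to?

The frequency of DFT bin k is: f_k = k * f_s / N
f_9 = 9 * 25000 / 32 = 28125/4 Hz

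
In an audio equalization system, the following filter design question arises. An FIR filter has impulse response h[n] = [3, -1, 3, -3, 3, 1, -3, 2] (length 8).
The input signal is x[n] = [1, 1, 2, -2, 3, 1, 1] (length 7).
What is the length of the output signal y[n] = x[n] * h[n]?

For linear convolution, the output length is:
len(y) = len(x) + len(h) - 1 = 7 + 8 - 1 = 14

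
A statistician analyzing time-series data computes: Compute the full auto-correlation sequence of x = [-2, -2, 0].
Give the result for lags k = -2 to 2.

r_xx[k] = sum_m x[m]*x[m+k], indexed from 0, for k = -2 to 2:
  r_xx[-2] = x[2]*x[0] = 0
  r_xx[-1] = x[1]*x[0] + x[2]*x[1] = 4
  r_xx[0] = x[0]*x[0] + x[1]*x[1] + x[2]*x[2] = 8
  r_xx[1] = x[0]*x[1] + x[1]*x[2] = 4
  r_xx[2] = x[0]*x[2] = 0
r_xx = [0, 4, 8, 4, 0]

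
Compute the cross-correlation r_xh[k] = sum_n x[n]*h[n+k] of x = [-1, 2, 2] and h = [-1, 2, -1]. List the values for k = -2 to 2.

Both sequences indexed from 0 and zero outside their support.
Lags with overlap: k = -2 to 2.
  r_xh[-2] = x[2]*h[0] = -2
  r_xh[-1] = x[1]*h[0] + x[2]*h[1] = 2
  r_xh[0] = x[0]*h[0] + x[1]*h[1] + x[2]*h[2] = 3
  r_xh[1] = x[0]*h[1] + x[1]*h[2] = -4
  r_xh[2] = x[0]*h[2] = 1
r_xh = [-2, 2, 3, -4, 1] (for k = -2, ..., 2)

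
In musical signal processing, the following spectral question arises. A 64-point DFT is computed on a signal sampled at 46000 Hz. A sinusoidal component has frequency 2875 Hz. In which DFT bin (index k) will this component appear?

DFT frequency resolution = f_s/N = 46000/64 = 2875/4 Hz
Bin index k = f_signal / resolution = 2875 / 2875/4 = 4
The signal frequency 2875 Hz falls in DFT bin k = 4.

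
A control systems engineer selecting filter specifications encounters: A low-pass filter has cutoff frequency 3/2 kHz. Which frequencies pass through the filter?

A low-pass filter passes all frequencies below the cutoff frequency 3/2 kHz and attenuates higher frequencies.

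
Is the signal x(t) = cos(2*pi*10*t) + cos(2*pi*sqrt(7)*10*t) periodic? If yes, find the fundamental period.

f1 = 10 Hz, f2 = 10*sqrt(7) Hz
Ratio f2/f1 = sqrt(7), which is irrational.
Since the frequency ratio is irrational, no common period exists.
The signal is not periodic.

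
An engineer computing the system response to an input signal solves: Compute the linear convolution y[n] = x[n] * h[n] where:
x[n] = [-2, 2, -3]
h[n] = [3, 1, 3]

y[n] = sum_k x[k]*h[n-k]. Output length = len(x) + len(h) - 1 = 3 + 3 - 1 = 5.
y[0] = -2*3 = -6
y[1] = 2*3 + -2*1 = 4
y[2] = -3*3 + 2*1 + -2*3 = -13
y[3] = -3*1 + 2*3 = 3
y[4] = -3*3 = -9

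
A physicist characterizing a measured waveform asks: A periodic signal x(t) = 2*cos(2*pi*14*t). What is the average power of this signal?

Average power of A*cos(wt) is A^2/2.
P = 2^2 / 2 = 4/2 = 2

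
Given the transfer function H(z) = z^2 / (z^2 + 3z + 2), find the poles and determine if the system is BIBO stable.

Poles are roots of the denominator: z^2 + 3z + 2 = 0.
Quadratic formula: z = [-(3) +/- sqrt((3)^2 - 4*(2))] / 2
Discriminant = 9 - 8 = 1; sqrt = 1.
z = (-3 +/- 1) / 2 => z = -1 or z = -2.
|p1| = 2, |p2| = 1.
For BIBO stability, all poles must lie inside the unit circle (|p| < 1).
System is UNSTABLE since at least one |p| >= 1.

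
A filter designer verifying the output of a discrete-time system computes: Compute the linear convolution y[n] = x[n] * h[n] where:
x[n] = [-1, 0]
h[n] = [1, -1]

y[n] = sum_k x[k]*h[n-k]. Output length = len(x) + len(h) - 1 = 2 + 2 - 1 = 3.
y[0] = -1*1 = -1
y[1] = 0*1 + -1*-1 = 1
y[2] = 0*-1 = 0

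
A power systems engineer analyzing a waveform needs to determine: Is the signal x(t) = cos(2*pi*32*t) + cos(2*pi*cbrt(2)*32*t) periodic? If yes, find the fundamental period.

f1 = 32 Hz, f2 = 32*cbrt(2) Hz
Ratio f2/f1 = cbrt(2), which is irrational.
Since the frequency ratio is irrational, no common period exists.
The signal is not periodic.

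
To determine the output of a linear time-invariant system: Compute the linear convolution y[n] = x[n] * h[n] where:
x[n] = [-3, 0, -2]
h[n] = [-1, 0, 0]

y[n] = sum_k x[k]*h[n-k]. Output length = len(x) + len(h) - 1 = 3 + 3 - 1 = 5.
y[0] = -3*-1 = 3
y[1] = 0*-1 + -3*0 = 0
y[2] = -2*-1 + 0*0 + -3*0 = 2
y[3] = -2*0 + 0*0 = 0
y[4] = -2*0 = 0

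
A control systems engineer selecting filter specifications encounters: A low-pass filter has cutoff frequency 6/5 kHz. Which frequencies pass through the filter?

A low-pass filter passes all frequencies below the cutoff frequency 6/5 kHz and attenuates higher frequencies.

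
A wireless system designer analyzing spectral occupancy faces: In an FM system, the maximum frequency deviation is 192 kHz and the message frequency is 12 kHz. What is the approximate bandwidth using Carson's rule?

Carson's rule: BW = 2*(delta_f + f_m)
= 2*(192 + 12) kHz = 408 kHz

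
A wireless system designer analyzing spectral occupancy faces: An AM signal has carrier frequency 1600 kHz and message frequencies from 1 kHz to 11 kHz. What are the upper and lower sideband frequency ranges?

Upper sideband (USB) = fc + [fm_low, fm_high] = 1600 + [1, 11] = [1601, 1611] kHz
Lower sideband (LSB) = fc - [fm_high, fm_low] = 1600 - [11, 1] = [1589, 1599] kHz
Total occupied spectrum: 1589 kHz to 1611 kHz (plus carrier at 1600 kHz)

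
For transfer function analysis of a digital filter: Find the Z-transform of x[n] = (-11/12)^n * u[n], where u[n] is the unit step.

The Z-transform of a^n * u[n] is z/(z-a) for |z| > |a|.
Here a = -11/12, so X(z) = z/(z - (-11/12)) = 12z/(12z + 11)
ROC: |z| > 11/12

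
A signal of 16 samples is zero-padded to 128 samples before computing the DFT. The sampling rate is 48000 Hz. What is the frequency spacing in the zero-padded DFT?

Original DFT: N = 16, resolution = f_s/N = 48000/16 = 3000 Hz
Zero-padded DFT: N = 128, resolution = f_s/N = 48000/128 = 375 Hz
Zero-padding interpolates the spectrum (finer frequency grid)
but does NOT improve the true spectral resolution (ability to resolve close frequencies).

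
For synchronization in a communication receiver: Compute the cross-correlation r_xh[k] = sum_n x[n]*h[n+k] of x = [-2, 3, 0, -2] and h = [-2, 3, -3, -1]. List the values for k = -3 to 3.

Both sequences indexed from 0 and zero outside their support.
Lags with overlap: k = -3 to 3.
  r_xh[-3] = x[3]*h[0] = 4
  r_xh[-2] = x[2]*h[0] + x[3]*h[1] = -6
  r_xh[-1] = x[1]*h[0] + x[2]*h[1] + x[3]*h[2] = 0
  r_xh[0] = x[0]*h[0] + x[1]*h[1] + x[2]*h[2] + x[3]*h[3] = 15
  r_xh[1] = x[0]*h[1] + x[1]*h[2] + x[2]*h[3] = -15
  r_xh[2] = x[0]*h[2] + x[1]*h[3] = 3
  r_xh[3] = x[0]*h[3] = 2
r_xh = [4, -6, 0, 15, -15, 3, 2] (for k = -3, ..., 3)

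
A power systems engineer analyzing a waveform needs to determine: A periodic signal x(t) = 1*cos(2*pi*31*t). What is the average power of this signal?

Average power of A*cos(wt) is A^2/2.
P = 1^2 / 2 = 1/2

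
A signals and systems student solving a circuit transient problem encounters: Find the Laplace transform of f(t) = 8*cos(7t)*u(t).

Standard pair: cos(wt)*u(t) <-> s/(s^2+w^2)
With w = 7: L{8*cos(7t)*u(t)} = 8s/(s^2+49)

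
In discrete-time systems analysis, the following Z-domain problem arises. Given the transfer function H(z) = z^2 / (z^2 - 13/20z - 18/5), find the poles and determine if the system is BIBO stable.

Poles are roots of the denominator: z^2 - 13/20z - 18/5 = 0.
Quadratic formula: z = [-(-13/20) +/- sqrt((-13/20)^2 - 4*(-18/5))] / 2
Discriminant = 169/400 + 72/5 = 5929/400; sqrt = 77/20.
z = (13/20 +/- 77/20) / 2 => z = 9/4 or z = -8/5.
|p1| = 9/4, |p2| = 8/5.
For BIBO stability, all poles must lie inside the unit circle (|p| < 1).
System is UNSTABLE since at least one |p| >= 1.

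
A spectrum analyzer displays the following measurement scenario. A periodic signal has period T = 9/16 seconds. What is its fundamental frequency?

The fundamental frequency is the reciprocal of the period.
f = 1/T = 1/(9/16) = 16/9 Hz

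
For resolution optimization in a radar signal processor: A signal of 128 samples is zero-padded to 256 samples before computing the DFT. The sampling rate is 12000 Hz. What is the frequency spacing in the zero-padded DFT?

Original DFT: N = 128, resolution = f_s/N = 12000/128 = 375/4 Hz
Zero-padded DFT: N = 256, resolution = f_s/N = 12000/256 = 375/8 Hz
Zero-padding interpolates the spectrum (finer frequency grid)
but does NOT improve the true spectral resolution (ability to resolve close frequencies).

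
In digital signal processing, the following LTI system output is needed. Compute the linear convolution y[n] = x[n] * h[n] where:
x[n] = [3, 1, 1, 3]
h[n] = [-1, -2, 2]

y[n] = sum_k x[k]*h[n-k]. Output length = len(x) + len(h) - 1 = 4 + 3 - 1 = 6.
y[0] = 3*-1 = -3
y[1] = 1*-1 + 3*-2 = -7
y[2] = 1*-1 + 1*-2 + 3*2 = 3
y[3] = 3*-1 + 1*-2 + 1*2 = -3
y[4] = 3*-2 + 1*2 = -4
y[5] = 3*2 = 6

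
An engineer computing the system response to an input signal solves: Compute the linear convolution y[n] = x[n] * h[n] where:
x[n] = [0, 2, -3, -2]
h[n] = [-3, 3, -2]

y[n] = sum_k x[k]*h[n-k]. Output length = len(x) + len(h) - 1 = 4 + 3 - 1 = 6.
y[0] = 0*-3 = 0
y[1] = 2*-3 + 0*3 = -6
y[2] = -3*-3 + 2*3 + 0*-2 = 15
y[3] = -2*-3 + -3*3 + 2*-2 = -7
y[4] = -2*3 + -3*-2 = 0
y[5] = -2*-2 = 4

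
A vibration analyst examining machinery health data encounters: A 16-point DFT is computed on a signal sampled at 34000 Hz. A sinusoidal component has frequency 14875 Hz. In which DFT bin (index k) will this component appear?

DFT frequency resolution = f_s/N = 34000/16 = 2125 Hz
Bin index k = f_signal / resolution = 14875 / 2125 = 7
The signal frequency 14875 Hz falls in DFT bin k = 7.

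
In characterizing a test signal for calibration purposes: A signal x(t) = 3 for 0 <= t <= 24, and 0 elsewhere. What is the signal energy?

Energy = integral of |x(t)|^2 dt over the signal duration
= 3^2 * 24 = 9 * 24 = 216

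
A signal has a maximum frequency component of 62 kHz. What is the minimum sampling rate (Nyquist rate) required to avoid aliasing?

By the Nyquist-Shannon sampling theorem,
the minimum sampling rate (Nyquist rate) must be at least 2 * f_max.
Nyquist rate = 2 * 62 kHz = 124 kHz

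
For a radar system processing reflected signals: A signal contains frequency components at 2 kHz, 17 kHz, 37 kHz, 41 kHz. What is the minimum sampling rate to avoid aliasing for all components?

The highest frequency component is f_max = 41 kHz.
Nyquist rate = 2 * f_max = 2 * 41 kHz = 82 kHz.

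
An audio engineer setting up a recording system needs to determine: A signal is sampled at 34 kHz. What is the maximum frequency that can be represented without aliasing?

The maximum frequency that can be represented without aliasing
is the Nyquist frequency: f_max = f_s / 2 = 34 kHz / 2 = 17 kHz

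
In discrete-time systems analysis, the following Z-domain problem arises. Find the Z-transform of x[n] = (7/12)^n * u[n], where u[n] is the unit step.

The Z-transform of a^n * u[n] is z/(z-a) for |z| > |a|.
Here a = 7/12, so X(z) = z/(z - (7/12)) = 12z/(12z - 7)
ROC: |z| > 7/12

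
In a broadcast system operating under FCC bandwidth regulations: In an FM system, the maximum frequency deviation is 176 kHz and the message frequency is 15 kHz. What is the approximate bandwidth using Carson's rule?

Carson's rule: BW = 2*(delta_f + f_m)
= 2*(176 + 15) kHz = 382 kHz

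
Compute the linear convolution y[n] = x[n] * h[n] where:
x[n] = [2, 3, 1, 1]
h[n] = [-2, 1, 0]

y[n] = sum_k x[k]*h[n-k]. Output length = len(x) + len(h) - 1 = 4 + 3 - 1 = 6.
y[0] = 2*-2 = -4
y[1] = 3*-2 + 2*1 = -4
y[2] = 1*-2 + 3*1 + 2*0 = 1
y[3] = 1*-2 + 1*1 + 3*0 = -1
y[4] = 1*1 + 1*0 = 1
y[5] = 1*0 = 0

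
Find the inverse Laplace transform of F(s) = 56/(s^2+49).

Standard pair: w/(s^2+w^2) <-> sin(wt)*u(t)
Recognize w^2 = 49, so w = 7; numerator 56 = 8*7.
f(t) = 8*sin(7t)*u(t)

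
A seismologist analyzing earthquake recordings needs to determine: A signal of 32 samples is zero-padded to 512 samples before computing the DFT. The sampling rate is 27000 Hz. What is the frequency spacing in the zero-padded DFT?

Original DFT: N = 32, resolution = f_s/N = 27000/32 = 3375/4 Hz
Zero-padded DFT: N = 512, resolution = f_s/N = 27000/512 = 3375/64 Hz
Zero-padding interpolates the spectrum (finer frequency grid)
but does NOT improve the true spectral resolution (ability to resolve close frequencies).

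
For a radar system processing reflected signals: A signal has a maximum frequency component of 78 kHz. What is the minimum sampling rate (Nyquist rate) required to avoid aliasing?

By the Nyquist-Shannon sampling theorem,
the minimum sampling rate (Nyquist rate) must be at least 2 * f_max.
Nyquist rate = 2 * 78 kHz = 156 kHz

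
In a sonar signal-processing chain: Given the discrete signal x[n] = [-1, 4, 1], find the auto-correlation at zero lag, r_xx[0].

The auto-correlation at zero lag r_xx[0] equals the signal energy.
r_xx[0] = sum of x[n]^2 = (-1)^2 + 4^2 + 1^2
= 1 + 16 + 1 = 18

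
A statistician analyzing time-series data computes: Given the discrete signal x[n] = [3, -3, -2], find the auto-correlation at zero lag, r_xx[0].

The auto-correlation at zero lag r_xx[0] equals the signal energy.
r_xx[0] = sum of x[n]^2 = 3^2 + (-3)^2 + (-2)^2
= 9 + 9 + 4 = 22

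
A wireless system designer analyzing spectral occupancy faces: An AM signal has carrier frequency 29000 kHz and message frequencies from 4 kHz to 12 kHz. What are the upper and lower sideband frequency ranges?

Upper sideband (USB) = fc + [fm_low, fm_high] = 29000 + [4, 12] = [29004, 29012] kHz
Lower sideband (LSB) = fc - [fm_high, fm_low] = 29000 - [12, 4] = [28988, 28996] kHz
Total occupied spectrum: 28988 kHz to 29012 kHz (plus carrier at 29000 kHz)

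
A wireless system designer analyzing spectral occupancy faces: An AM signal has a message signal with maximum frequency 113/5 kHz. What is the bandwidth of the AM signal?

In AM (double-sideband), the bandwidth is twice the message frequency.
BW = 2 * f_m = 2 * 113/5 kHz = 226/5 kHz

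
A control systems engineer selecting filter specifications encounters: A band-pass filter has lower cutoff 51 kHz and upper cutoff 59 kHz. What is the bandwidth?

Bandwidth = f_high - f_low
= 59 kHz - 51 kHz = 8 kHz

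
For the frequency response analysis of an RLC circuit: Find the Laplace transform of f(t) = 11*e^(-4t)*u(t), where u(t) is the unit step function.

Standard Laplace transform pair:
e^(-at)*u(t) <-> 1/(s+a)
With a = 4: L{11*e^(-4t)*u(t)} = 11/(s+4), ROC: Re(s) > -4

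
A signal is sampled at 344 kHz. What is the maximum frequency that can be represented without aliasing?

The maximum frequency that can be represented without aliasing
is the Nyquist frequency: f_max = f_s / 2 = 344 kHz / 2 = 172 kHz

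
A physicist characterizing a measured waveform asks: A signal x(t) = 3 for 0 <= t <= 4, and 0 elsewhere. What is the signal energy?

Energy = integral of |x(t)|^2 dt over the signal duration
= 3^2 * 4 = 9 * 4 = 36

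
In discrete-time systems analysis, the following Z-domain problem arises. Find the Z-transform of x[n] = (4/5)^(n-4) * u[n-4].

Time-shifting property: if X(z) = Z{x[n]}, then Z{x[n-d]} = z^(-d) * X(z)
X(z) = z/(z - 4/5) for x[n] = (4/5)^n * u[n]
Z{x[n-4]} = z^(-4) * z/(z - 4/5) = z^(-3)/(z - 4/5)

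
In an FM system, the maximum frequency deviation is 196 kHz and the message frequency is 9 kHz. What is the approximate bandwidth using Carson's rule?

Carson's rule: BW = 2*(delta_f + f_m)
= 2*(196 + 9) kHz = 410 kHz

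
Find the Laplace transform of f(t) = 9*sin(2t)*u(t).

Standard pair: sin(wt)*u(t) <-> w/(s^2+w^2)
With w = 2: L{9*sin(2t)*u(t)} = 18/(s^2+4)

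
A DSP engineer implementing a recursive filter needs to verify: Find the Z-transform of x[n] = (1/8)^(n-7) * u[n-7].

Time-shifting property: if X(z) = Z{x[n]}, then Z{x[n-d]} = z^(-d) * X(z)
X(z) = z/(z - 1/8) for x[n] = (1/8)^n * u[n]
Z{x[n-7]} = z^(-7) * z/(z - 1/8) = z^(-6)/(z - 1/8)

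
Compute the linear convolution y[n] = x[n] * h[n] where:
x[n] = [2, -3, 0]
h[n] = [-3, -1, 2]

y[n] = sum_k x[k]*h[n-k]. Output length = len(x) + len(h) - 1 = 3 + 3 - 1 = 5.
y[0] = 2*-3 = -6
y[1] = -3*-3 + 2*-1 = 7
y[2] = 0*-3 + -3*-1 + 2*2 = 7
y[3] = 0*-1 + -3*2 = -6
y[4] = 0*2 = 0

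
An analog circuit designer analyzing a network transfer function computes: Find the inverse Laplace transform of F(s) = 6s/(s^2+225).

Standard pair: s/(s^2+w^2) <-> cos(wt)*u(t)
With k=6, w=15: f(t) = 6*cos(15t)*u(t)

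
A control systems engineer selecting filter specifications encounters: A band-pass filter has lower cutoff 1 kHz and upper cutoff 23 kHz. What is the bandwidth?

Bandwidth = f_high - f_low
= 23 kHz - 1 kHz = 22 kHz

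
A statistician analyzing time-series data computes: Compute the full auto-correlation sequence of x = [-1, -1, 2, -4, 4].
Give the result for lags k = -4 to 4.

r_xx[k] = sum_m x[m]*x[m+k], indexed from 0, for k = -4 to 4:
  r_xx[-4] = x[4]*x[0] = -4
  r_xx[-3] = x[3]*x[0] + x[4]*x[1] = 0
  r_xx[-2] = x[2]*x[0] + x[3]*x[1] + x[4]*x[2] = 10
  r_xx[-1] = x[1]*x[0] + x[2]*x[1] + x[3]*x[2] + x[4]*x[3] = -25
  r_xx[0] = x[0]*x[0] + x[1]*x[1] + x[2]*x[2] + x[3]*x[3] + x[4]*x[4] = 38
  r_xx[1] = x[0]*x[1] + x[1]*x[2] + x[2]*x[3] + x[3]*x[4] = -25
  r_xx[2] = x[0]*x[2] + x[1]*x[3] + x[2]*x[4] = 10
  r_xx[3] = x[0]*x[3] + x[1]*x[4] = 0
  r_xx[4] = x[0]*x[4] = -4
r_xx = [-4, 0, 10, -25, 38, -25, 10, 0, -4]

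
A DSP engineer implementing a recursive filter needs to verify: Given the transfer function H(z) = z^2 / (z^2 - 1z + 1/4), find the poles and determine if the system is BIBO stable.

Poles are roots of the denominator: z^2 - 1z + 1/4 = 0.
Quadratic formula: z = [-(-1) +/- sqrt((-1)^2 - 4*(1/4))] / 2
Discriminant = 1 - 1 = 0; sqrt = 0.
z = (1 +/- 0) / 2 = 1/2 (repeated root).
|p1| = 1/2, |p2| = 1/2.
For BIBO stability, all poles must lie inside the unit circle (|p| < 1).
System is STABLE since both |p| < 1.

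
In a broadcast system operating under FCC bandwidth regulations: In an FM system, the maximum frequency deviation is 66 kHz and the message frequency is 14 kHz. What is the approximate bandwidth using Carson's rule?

Carson's rule: BW = 2*(delta_f + f_m)
= 2*(66 + 14) kHz = 160 kHz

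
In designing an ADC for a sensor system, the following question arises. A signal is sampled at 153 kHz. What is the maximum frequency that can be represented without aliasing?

The maximum frequency that can be represented without aliasing
is the Nyquist frequency: f_max = f_s / 2 = 153 kHz / 2 = 153/2 kHz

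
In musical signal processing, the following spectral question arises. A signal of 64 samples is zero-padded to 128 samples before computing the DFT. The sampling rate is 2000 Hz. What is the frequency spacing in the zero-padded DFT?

Original DFT: N = 64, resolution = f_s/N = 2000/64 = 125/4 Hz
Zero-padded DFT: N = 128, resolution = f_s/N = 2000/128 = 125/8 Hz
Zero-padding interpolates the spectrum (finer frequency grid)
but does NOT improve the true spectral resolution (ability to resolve close frequencies).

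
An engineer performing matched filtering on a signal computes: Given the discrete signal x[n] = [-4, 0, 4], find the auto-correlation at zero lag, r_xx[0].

The auto-correlation at zero lag r_xx[0] equals the signal energy.
r_xx[0] = sum of x[n]^2 = (-4)^2 + 0^2 + 4^2
= 16 + 0 + 16 = 32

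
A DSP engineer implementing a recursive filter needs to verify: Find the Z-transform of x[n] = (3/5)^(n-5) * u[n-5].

Time-shifting property: if X(z) = Z{x[n]}, then Z{x[n-d]} = z^(-d) * X(z)
X(z) = z/(z - 3/5) for x[n] = (3/5)^n * u[n]
Z{x[n-5]} = z^(-5) * z/(z - 3/5) = z^(-4)/(z - 3/5)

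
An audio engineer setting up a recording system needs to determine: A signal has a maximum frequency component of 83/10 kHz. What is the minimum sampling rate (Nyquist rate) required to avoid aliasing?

By the Nyquist-Shannon sampling theorem,
the minimum sampling rate (Nyquist rate) must be at least 2 * f_max.
Nyquist rate = 2 * 83/10 kHz = 83/5 kHz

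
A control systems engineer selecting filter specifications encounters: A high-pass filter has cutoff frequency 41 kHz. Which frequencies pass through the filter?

A high-pass filter passes all frequencies above the cutoff frequency 41 kHz and attenuates lower frequencies.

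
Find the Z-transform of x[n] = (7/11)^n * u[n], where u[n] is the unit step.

The Z-transform of a^n * u[n] is z/(z-a) for |z| > |a|.
Here a = 7/11, so X(z) = z/(z - (7/11)) = 11z/(11z - 7)
ROC: |z| > 7/11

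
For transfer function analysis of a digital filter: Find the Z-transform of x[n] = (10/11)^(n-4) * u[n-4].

Time-shifting property: if X(z) = Z{x[n]}, then Z{x[n-d]} = z^(-d) * X(z)
X(z) = z/(z - 10/11) for x[n] = (10/11)^n * u[n]
Z{x[n-4]} = z^(-4) * z/(z - 10/11) = z^(-3)/(z - 10/11)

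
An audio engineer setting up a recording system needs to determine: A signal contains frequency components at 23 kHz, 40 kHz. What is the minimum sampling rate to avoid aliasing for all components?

The highest frequency component is f_max = 40 kHz.
Nyquist rate = 2 * f_max = 2 * 40 kHz = 80 kHz.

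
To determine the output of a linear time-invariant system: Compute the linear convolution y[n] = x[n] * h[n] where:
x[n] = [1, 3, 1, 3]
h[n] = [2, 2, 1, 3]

y[n] = sum_k x[k]*h[n-k]. Output length = len(x) + len(h) - 1 = 4 + 4 - 1 = 7.
y[0] = 1*2 = 2
y[1] = 3*2 + 1*2 = 8
y[2] = 1*2 + 3*2 + 1*1 = 9
y[3] = 3*2 + 1*2 + 3*1 + 1*3 = 14
y[4] = 3*2 + 1*1 + 3*3 = 16
y[5] = 3*1 + 1*3 = 6
y[6] = 3*3 = 9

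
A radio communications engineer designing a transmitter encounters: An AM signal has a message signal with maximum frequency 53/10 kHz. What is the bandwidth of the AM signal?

In AM (double-sideband), the bandwidth is twice the message frequency.
BW = 2 * f_m = 2 * 53/10 kHz = 53/5 kHz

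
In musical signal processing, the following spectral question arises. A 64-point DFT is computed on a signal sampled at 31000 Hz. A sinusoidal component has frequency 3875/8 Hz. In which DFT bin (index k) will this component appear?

DFT frequency resolution = f_s/N = 31000/64 = 3875/8 Hz
Bin index k = f_signal / resolution = 3875/8 / 3875/8 = 1
The signal frequency 3875/8 Hz falls in DFT bin k = 1.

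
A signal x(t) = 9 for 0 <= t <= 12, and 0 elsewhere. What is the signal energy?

Energy = integral of |x(t)|^2 dt over the signal duration
= 9^2 * 12 = 81 * 12 = 972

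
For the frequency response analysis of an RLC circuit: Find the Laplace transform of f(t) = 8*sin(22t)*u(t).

Standard pair: sin(wt)*u(t) <-> w/(s^2+w^2)
With w = 22: L{8*sin(22t)*u(t)} = 176/(s^2+484)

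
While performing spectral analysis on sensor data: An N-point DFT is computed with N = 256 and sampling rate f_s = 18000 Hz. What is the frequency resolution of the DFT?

DFT frequency resolution = f_s / N
= 18000 / 256 = 1125/16 Hz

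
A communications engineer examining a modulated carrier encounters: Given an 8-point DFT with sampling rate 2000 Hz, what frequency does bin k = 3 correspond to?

The frequency of DFT bin k is: f_k = k * f_s / N
f_3 = 3 * 2000 / 8 = 750 Hz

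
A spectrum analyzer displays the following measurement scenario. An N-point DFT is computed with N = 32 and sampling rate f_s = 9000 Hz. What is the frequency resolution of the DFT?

DFT frequency resolution = f_s / N
= 9000 / 32 = 1125/4 Hz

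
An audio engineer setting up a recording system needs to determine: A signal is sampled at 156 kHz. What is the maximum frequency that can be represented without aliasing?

The maximum frequency that can be represented without aliasing
is the Nyquist frequency: f_max = f_s / 2 = 156 kHz / 2 = 78 kHz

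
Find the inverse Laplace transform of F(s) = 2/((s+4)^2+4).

Standard pair: w/((s+a)^2+w^2) <-> e^(-at)*sin(wt)*u(t)
With a=4, w=2: f(t) = e^(-4t)*sin(2t)*u(t)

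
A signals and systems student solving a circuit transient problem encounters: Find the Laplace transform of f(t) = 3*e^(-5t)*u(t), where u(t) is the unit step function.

Standard Laplace transform pair:
e^(-at)*u(t) <-> 1/(s+a)
With a = 5: L{3*e^(-5t)*u(t)} = 3/(s+5), ROC: Re(s) > -5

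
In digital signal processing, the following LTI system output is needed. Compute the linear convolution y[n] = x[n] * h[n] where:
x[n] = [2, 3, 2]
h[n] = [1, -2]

y[n] = sum_k x[k]*h[n-k]. Output length = len(x) + len(h) - 1 = 3 + 2 - 1 = 4.
y[0] = 2*1 = 2
y[1] = 3*1 + 2*-2 = -1
y[2] = 2*1 + 3*-2 = -4
y[3] = 2*-2 = -4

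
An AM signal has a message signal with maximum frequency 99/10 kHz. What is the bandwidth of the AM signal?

In AM (double-sideband), the bandwidth is twice the message frequency.
BW = 2 * f_m = 2 * 99/10 kHz = 99/5 kHz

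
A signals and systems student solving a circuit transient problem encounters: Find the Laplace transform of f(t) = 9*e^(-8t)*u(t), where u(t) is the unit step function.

Standard Laplace transform pair:
e^(-at)*u(t) <-> 1/(s+a)
With a = 8: L{9*e^(-8t)*u(t)} = 9/(s+8), ROC: Re(s) > -8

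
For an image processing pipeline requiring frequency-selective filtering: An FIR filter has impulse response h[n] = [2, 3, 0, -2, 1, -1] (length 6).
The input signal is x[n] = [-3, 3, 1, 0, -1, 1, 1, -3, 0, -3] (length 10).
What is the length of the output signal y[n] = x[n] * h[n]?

For linear convolution, the output length is:
len(y) = len(x) + len(h) - 1 = 10 + 6 - 1 = 15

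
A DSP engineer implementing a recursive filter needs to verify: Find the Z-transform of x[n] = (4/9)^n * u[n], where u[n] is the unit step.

The Z-transform of a^n * u[n] is z/(z-a) for |z| > |a|.
Here a = 4/9, so X(z) = z/(z - (4/9)) = 9z/(9z - 4)
ROC: |z| > 4/9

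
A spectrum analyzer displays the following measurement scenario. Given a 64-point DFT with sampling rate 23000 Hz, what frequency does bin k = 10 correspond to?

The frequency of DFT bin k is: f_k = k * f_s / N
f_10 = 10 * 23000 / 64 = 14375/4 Hz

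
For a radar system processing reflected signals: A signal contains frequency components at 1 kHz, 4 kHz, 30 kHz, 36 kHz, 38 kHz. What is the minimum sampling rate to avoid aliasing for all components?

The highest frequency component is f_max = 38 kHz.
Nyquist rate = 2 * f_max = 2 * 38 kHz = 76 kHz.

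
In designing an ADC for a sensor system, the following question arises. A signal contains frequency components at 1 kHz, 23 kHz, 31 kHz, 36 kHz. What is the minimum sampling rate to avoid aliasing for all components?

The highest frequency component is f_max = 36 kHz.
Nyquist rate = 2 * f_max = 2 * 36 kHz = 72 kHz.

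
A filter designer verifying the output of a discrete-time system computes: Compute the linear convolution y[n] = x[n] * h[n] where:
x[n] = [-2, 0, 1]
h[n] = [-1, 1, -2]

y[n] = sum_k x[k]*h[n-k]. Output length = len(x) + len(h) - 1 = 3 + 3 - 1 = 5.
y[0] = -2*-1 = 2
y[1] = 0*-1 + -2*1 = -2
y[2] = 1*-1 + 0*1 + -2*-2 = 3
y[3] = 1*1 + 0*-2 = 1
y[4] = 1*-2 = -2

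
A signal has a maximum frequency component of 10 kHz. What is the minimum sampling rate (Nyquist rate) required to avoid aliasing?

By the Nyquist-Shannon sampling theorem,
the minimum sampling rate (Nyquist rate) must be at least 2 * f_max.
Nyquist rate = 2 * 10 kHz = 20 kHz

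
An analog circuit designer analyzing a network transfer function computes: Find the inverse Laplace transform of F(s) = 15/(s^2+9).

Standard pair: w/(s^2+w^2) <-> sin(wt)*u(t)
Recognize w^2 = 9, so w = 3; numerator 15 = 5*3.
f(t) = 5*sin(3t)*u(t)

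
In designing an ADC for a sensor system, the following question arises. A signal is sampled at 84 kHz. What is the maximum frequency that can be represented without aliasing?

The maximum frequency that can be represented without aliasing
is the Nyquist frequency: f_max = f_s / 2 = 84 kHz / 2 = 42 kHz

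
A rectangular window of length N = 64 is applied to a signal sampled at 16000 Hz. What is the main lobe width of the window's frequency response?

For a rectangular window of length N,
the main lobe width in frequency is 2*f_s/N.
= 2*16000/64 = 500 Hz
This determines the minimum frequency separation for resolving two sinusoids.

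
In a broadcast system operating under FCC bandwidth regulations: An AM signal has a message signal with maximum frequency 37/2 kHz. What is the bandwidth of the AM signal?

In AM (double-sideband), the bandwidth is twice the message frequency.
BW = 2 * f_m = 2 * 37/2 kHz = 37 kHz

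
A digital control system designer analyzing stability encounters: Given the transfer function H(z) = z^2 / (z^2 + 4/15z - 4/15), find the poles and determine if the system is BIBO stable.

Poles are roots of the denominator: z^2 + 4/15z - 4/15 = 0.
Quadratic formula: z = [-(4/15) +/- sqrt((4/15)^2 - 4*(-4/15))] / 2
Discriminant = 16/225 + 16/15 = 256/225; sqrt = 16/15.
z = (-4/15 +/- 16/15) / 2 => z = 2/5 or z = -2/3.
|p1| = 2/3, |p2| = 2/5.
For BIBO stability, all poles must lie inside the unit circle (|p| < 1).
System is STABLE since both |p| < 1.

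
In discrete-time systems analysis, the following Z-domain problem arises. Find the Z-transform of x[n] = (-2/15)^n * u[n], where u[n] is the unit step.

The Z-transform of a^n * u[n] is z/(z-a) for |z| > |a|.
Here a = -2/15, so X(z) = z/(z - (-2/15)) = 15z/(15z + 2)
ROC: |z| > 2/15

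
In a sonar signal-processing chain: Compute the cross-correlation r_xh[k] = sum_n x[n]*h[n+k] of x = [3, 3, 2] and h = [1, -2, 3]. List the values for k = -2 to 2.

Both sequences indexed from 0 and zero outside their support.
Lags with overlap: k = -2 to 2.
  r_xh[-2] = x[2]*h[0] = 2
  r_xh[-1] = x[1]*h[0] + x[2]*h[1] = -1
  r_xh[0] = x[0]*h[0] + x[1]*h[1] + x[2]*h[2] = 3
  r_xh[1] = x[0]*h[1] + x[1]*h[2] = 3
  r_xh[2] = x[0]*h[2] = 9
r_xh = [2, -1, 3, 3, 9] (for k = -2, ..., 2)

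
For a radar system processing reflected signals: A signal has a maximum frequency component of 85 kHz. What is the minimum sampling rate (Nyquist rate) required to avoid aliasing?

By the Nyquist-Shannon sampling theorem,
the minimum sampling rate (Nyquist rate) must be at least 2 * f_max.
Nyquist rate = 2 * 85 kHz = 170 kHz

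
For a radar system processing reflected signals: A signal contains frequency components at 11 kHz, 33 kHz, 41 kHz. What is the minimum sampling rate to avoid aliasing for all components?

The highest frequency component is f_max = 41 kHz.
Nyquist rate = 2 * f_max = 2 * 41 kHz = 82 kHz.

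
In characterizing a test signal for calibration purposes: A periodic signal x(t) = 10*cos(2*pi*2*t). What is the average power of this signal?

Average power of A*cos(wt) is A^2/2.
P = 10^2 / 2 = 100/2 = 50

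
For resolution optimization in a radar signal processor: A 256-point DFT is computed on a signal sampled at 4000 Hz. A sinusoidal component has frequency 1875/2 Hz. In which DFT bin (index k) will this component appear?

DFT frequency resolution = f_s/N = 4000/256 = 125/8 Hz
Bin index k = f_signal / resolution = 1875/2 / 125/8 = 60
The signal frequency 1875/2 Hz falls in DFT bin k = 60.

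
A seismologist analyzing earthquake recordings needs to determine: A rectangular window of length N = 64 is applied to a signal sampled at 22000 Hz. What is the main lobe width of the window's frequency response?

For a rectangular window of length N,
the main lobe width in frequency is 2*f_s/N.
= 2*22000/64 = 1375/2 Hz
This determines the minimum frequency separation for resolving two sinusoids.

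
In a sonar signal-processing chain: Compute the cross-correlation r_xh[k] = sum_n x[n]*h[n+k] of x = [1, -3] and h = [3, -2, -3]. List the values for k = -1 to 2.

Both sequences indexed from 0 and zero outside their support.
Lags with overlap: k = -1 to 2.
  r_xh[-1] = x[1]*h[0] = -9
  r_xh[0] = x[0]*h[0] + x[1]*h[1] = 9
  r_xh[1] = x[0]*h[1] + x[1]*h[2] = 7
  r_xh[2] = x[0]*h[2] = -3
r_xh = [-9, 9, 7, -3] (for k = -1, ..., 2)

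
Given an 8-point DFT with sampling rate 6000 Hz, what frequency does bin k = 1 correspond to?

The frequency of DFT bin k is: f_k = k * f_s / N
f_1 = 1 * 6000 / 8 = 750 Hz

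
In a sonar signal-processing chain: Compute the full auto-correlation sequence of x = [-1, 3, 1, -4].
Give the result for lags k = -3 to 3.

r_xx[k] = sum_m x[m]*x[m+k], indexed from 0, for k = -3 to 3:
  r_xx[-3] = x[3]*x[0] = 4
  r_xx[-2] = x[2]*x[0] + x[3]*x[1] = -13
  r_xx[-1] = x[1]*x[0] + x[2]*x[1] + x[3]*x[2] = -4
  r_xx[0] = x[0]*x[0] + x[1]*x[1] + x[2]*x[2] + x[3]*x[3] = 27
  r_xx[1] = x[0]*x[1] + x[1]*x[2] + x[2]*x[3] = -4
  r_xx[2] = x[0]*x[2] + x[1]*x[3] = -13
  r_xx[3] = x[0]*x[3] = 4
r_xx = [4, -13, -4, 27, -4, -13, 4]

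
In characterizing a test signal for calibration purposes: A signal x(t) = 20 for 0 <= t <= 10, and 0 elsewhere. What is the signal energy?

Energy = integral of |x(t)|^2 dt over the signal duration
= 20^2 * 10 = 400 * 10 = 4000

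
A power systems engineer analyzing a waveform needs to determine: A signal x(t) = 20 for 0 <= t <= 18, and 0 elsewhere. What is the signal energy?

Energy = integral of |x(t)|^2 dt over the signal duration
= 20^2 * 18 = 400 * 18 = 7200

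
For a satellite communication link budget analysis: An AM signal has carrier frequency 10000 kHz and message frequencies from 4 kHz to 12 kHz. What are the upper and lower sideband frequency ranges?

Upper sideband (USB) = fc + [fm_low, fm_high] = 10000 + [4, 12] = [10004, 10012] kHz
Lower sideband (LSB) = fc - [fm_high, fm_low] = 10000 - [12, 4] = [9988, 9996] kHz
Total occupied spectrum: 9988 kHz to 10012 kHz (plus carrier at 10000 kHz)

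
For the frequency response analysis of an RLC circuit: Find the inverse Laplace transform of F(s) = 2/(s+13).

Standard pair: k/(s+a) <-> k*e^(-at)*u(t)
With k=2, a=13: f(t) = 2*e^(-13t)*u(t)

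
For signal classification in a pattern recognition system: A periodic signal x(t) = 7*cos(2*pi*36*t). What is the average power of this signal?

Average power of A*cos(wt) is A^2/2.
P = 7^2 / 2 = 49/2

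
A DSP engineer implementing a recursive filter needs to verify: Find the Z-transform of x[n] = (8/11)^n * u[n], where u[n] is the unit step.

The Z-transform of a^n * u[n] is z/(z-a) for |z| > |a|.
Here a = 8/11, so X(z) = z/(z - (8/11)) = 11z/(11z - 8)
ROC: |z| > 8/11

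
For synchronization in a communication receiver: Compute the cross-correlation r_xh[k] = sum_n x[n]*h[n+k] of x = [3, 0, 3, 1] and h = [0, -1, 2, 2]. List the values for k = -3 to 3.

Both sequences indexed from 0 and zero outside their support.
Lags with overlap: k = -3 to 3.
  r_xh[-3] = x[3]*h[0] = 0
  r_xh[-2] = x[2]*h[0] + x[3]*h[1] = -1
  r_xh[-1] = x[1]*h[0] + x[2]*h[1] + x[3]*h[2] = -1
  r_xh[0] = x[0]*h[0] + x[1]*h[1] + x[2]*h[2] + x[3]*h[3] = 8
  r_xh[1] = x[0]*h[1] + x[1]*h[2] + x[2]*h[3] = 3
  r_xh[2] = x[0]*h[2] + x[1]*h[3] = 6
  r_xh[3] = x[0]*h[3] = 6
r_xh = [0, -1, -1, 8, 3, 6, 6] (for k = -3, ..., 3)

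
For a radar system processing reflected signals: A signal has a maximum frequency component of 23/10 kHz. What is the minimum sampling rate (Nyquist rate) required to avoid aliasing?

By the Nyquist-Shannon sampling theorem,
the minimum sampling rate (Nyquist rate) must be at least 2 * f_max.
Nyquist rate = 2 * 23/10 kHz = 23/5 kHz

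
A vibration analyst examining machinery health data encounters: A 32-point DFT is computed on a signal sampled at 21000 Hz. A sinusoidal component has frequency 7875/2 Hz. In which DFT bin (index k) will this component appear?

DFT frequency resolution = f_s/N = 21000/32 = 2625/4 Hz
Bin index k = f_signal / resolution = 7875/2 / 2625/4 = 6
The signal frequency 7875/2 Hz falls in DFT bin k = 6.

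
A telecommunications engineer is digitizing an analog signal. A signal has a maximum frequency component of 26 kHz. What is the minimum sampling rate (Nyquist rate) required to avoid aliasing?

By the Nyquist-Shannon sampling theorem,
the minimum sampling rate (Nyquist rate) must be at least 2 * f_max.
Nyquist rate = 2 * 26 kHz = 52 kHz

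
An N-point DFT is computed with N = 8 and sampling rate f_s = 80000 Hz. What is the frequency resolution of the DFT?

DFT frequency resolution = f_s / N
= 80000 / 8 = 10000 Hz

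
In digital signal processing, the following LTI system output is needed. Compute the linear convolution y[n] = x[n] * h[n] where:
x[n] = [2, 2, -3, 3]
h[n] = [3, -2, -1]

y[n] = sum_k x[k]*h[n-k]. Output length = len(x) + len(h) - 1 = 4 + 3 - 1 = 6.
y[0] = 2*3 = 6
y[1] = 2*3 + 2*-2 = 2
y[2] = -3*3 + 2*-2 + 2*-1 = -15
y[3] = 3*3 + -3*-2 + 2*-1 = 13
y[4] = 3*-2 + -3*-1 = -3
y[5] = 3*-1 = -3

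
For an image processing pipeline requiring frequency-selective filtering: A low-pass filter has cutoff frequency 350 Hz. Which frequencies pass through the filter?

A low-pass filter passes all frequencies below the cutoff frequency 350 Hz and attenuates higher frequencies.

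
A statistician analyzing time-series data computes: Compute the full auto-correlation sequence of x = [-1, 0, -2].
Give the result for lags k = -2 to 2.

r_xx[k] = sum_m x[m]*x[m+k], indexed from 0, for k = -2 to 2:
  r_xx[-2] = x[2]*x[0] = 2
  r_xx[-1] = x[1]*x[0] + x[2]*x[1] = 0
  r_xx[0] = x[0]*x[0] + x[1]*x[1] + x[2]*x[2] = 5
  r_xx[1] = x[0]*x[1] + x[1]*x[2] = 0
  r_xx[2] = x[0]*x[2] = 2
r_xx = [2, 0, 5, 0, 2]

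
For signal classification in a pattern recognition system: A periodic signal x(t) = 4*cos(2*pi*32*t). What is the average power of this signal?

Average power of A*cos(wt) is A^2/2.
P = 4^2 / 2 = 16/2 = 8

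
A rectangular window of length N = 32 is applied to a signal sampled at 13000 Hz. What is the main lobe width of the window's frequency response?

For a rectangular window of length N,
the main lobe width in frequency is 2*f_s/N.
= 2*13000/32 = 1625/2 Hz
This determines the minimum frequency separation for resolving two sinusoids.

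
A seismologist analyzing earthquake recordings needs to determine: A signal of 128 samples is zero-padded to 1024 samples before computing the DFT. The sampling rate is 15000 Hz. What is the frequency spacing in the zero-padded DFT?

Original DFT: N = 128, resolution = f_s/N = 15000/128 = 1875/16 Hz
Zero-padded DFT: N = 1024, resolution = f_s/N = 15000/1024 = 1875/128 Hz
Zero-padding interpolates the spectrum (finer frequency grid)
but does NOT improve the true spectral resolution (ability to resolve close frequencies).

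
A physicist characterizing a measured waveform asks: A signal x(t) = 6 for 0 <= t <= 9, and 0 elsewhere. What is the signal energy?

Energy = integral of |x(t)|^2 dt over the signal duration
= 6^2 * 9 = 36 * 9 = 324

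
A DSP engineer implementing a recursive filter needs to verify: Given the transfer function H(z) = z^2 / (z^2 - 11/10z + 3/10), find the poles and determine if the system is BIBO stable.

Poles are roots of the denominator: z^2 - 11/10z + 3/10 = 0.
Quadratic formula: z = [-(-11/10) +/- sqrt((-11/10)^2 - 4*(3/10))] / 2
Discriminant = 121/100 - 6/5 = 1/100; sqrt = 1/10.
z = (11/10 +/- 1/10) / 2 => z = 3/5 or z = 1/2.
|p1| = 1/2, |p2| = 3/5.
For BIBO stability, all poles must lie inside the unit circle (|p| < 1).
System is STABLE since both |p| < 1.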